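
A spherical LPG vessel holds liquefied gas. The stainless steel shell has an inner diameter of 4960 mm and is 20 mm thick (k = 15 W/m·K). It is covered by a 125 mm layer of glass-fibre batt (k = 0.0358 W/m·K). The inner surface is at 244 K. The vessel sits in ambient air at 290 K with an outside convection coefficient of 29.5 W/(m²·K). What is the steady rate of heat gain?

Q ≈ 1080 W

Each spherical layer contributes R = (1/r_i − 1/r_o)/(4πk):
R_stainless steel shell = (1/2.48 − 1/2.5)/(4π×15) = 1.711×10^-5 K/W
R_glass-fibre batt = (1/2.5 − 1/2.625)/(4π×0.0358) = 0.04234 K/W
R_outer film = 1/(h·4πr_o²) = 1/(29.5×4π×2.625²) = 3.915×10^-4 K/W
R_total = 0.04275 K/W
Q = ΔT/R_total = 46/0.04275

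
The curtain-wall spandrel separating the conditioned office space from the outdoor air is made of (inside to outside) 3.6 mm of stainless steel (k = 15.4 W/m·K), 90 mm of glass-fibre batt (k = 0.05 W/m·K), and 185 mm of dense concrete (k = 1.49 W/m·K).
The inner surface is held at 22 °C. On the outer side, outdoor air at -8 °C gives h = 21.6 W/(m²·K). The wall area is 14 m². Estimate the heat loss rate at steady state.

Q ≈ 213 W

Treating each layer as a thermal resistance in series:
R_stainless steel = L/(kA) = 0.0036/(15.4×14) = 1.67×10^-5 K/W
R_glass-fibre batt = L/(kA) = 0.09/(0.05×14) = 0.1286 K/W
R_dense concrete = L/(kA) = 0.185/(1.49×14) = 0.008869 K/W
R_outer film = 1/(h_o·A) = 1/(21.6×14) = 0.003307 K/W
R_total = 0.1408 K/W
Q = ΔT / R_total = 30 / 0.1408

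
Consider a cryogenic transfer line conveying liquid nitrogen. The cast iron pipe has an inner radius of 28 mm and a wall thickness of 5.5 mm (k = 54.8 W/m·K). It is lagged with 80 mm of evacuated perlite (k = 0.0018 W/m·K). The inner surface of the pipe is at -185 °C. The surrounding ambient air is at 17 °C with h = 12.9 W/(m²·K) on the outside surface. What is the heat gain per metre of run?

q′ ≈ 1.87 W/m

Per-layer cylindrical resistances, series-summed:
R_cast iron pipe wall = ln(33.5/28)/(2π×54.8×1) = 5.209×10^-4 K/W
R_evacuated perlite = ln(113.5/33.5)/(2π×0.0018×1) = 107.9 K/W
R_outer film = 1/(h_o·2πr_oL) = 1/(12.9×2π×0.1135×1) = 0.1087 K/W
R_total = 108 K/W
Q = ΔT/R_total = 202/108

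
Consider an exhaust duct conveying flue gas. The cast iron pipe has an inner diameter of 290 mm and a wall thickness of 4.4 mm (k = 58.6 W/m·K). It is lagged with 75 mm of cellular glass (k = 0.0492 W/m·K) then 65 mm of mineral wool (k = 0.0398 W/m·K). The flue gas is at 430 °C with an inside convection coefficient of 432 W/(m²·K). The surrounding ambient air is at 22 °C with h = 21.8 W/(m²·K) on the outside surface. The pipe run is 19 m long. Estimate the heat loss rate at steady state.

Q ≈ 3280 W

Per-layer cylindrical resistances, series-summed:
R_inner film = 1/(h_i·2πr₁L) = 1/(432×2π×0.145×19) = 1.337×10^-4 K/W
R_cast iron pipe wall = ln(149.4/145)/(2π×58.6×19) = 4.273×10^-6 K/W
R_cellular glass = ln(224.4/149.4)/(2π×0.0492×19) = 0.06926 K/W
R_mineral wool = ln(289.4/224.4)/(2π×0.0398×19) = 0.05354 K/W
R_outer film = 1/(h_o·2πr_oL) = 1/(21.8×2π×0.2894×19) = 0.001328 K/W
R_total = 0.1243 K/W
Q = ΔT/R_total = 408/0.1243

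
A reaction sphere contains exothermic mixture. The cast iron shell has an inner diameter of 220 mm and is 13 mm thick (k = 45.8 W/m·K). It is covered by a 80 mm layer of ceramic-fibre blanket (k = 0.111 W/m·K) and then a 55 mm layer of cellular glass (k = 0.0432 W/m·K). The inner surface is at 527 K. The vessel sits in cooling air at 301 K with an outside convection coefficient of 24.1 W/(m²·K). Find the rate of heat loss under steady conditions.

Q ≈ 52.8 W

For a spherical shell R = (1/r₁ − 1/r₂)/(4πk); film R = 1/(h·4πr²). In series:
R_cast iron shell = (1/0.11 − 1/0.123)/(4π×45.8) = 0.001669 K/W
R_ceramic-fibre blanket = (1/0.123 − 1/0.203)/(4π×0.111) = 2.297 K/W
R_cellular glass = (1/0.203 − 1/0.258)/(4π×0.0432) = 1.934 K/W
R_outer film = 1/(h·4πr_o²) = 1/(24.1×4π×0.258²) = 0.04961 K/W
R_total = 4.283 K/W
Q = ΔT/R_total = 226/4.283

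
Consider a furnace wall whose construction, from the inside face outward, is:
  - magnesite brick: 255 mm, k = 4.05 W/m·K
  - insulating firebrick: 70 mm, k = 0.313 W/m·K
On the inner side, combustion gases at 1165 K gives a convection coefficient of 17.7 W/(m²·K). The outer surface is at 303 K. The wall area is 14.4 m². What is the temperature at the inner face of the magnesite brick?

T ≈ 1020 K

Using the resistance-network approach (series):
R_inner film = 1/(h_i·A) = 1/(17.7×14.4) = 0.003923 K/W
R_magnesite brick = L/(kA) = 0.255/(4.05×14.4) = 0.004372 K/W
R_insulating firebrick = L/(kA) = 0.07/(0.313×14.4) = 0.01553 K/W
R_total = 0.02383 K/W;  Q = ΔT/R_total = 862/0.02383 = 36180 W
T_interface = T_inner − Q·ΣR(inner→interface) = 1165 − 36200×0.003923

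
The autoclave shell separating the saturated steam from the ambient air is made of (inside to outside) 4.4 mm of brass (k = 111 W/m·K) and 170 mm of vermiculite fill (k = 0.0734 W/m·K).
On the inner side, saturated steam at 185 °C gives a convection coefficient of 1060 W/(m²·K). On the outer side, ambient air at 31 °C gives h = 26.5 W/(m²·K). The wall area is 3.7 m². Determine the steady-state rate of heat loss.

Using the resistance-network approach (series):
R_inner film = 1/(h_i·A) = 1/(1060×3.7) = 2.55×10^-4 K/W
R_brass = L/(kA) = 0.0044/(111×3.7) = 1.071×10^-5 K/W
R_vermiculite fill = L/(kA) = 0.17/(0.0734×3.7) = 0.626 K/W
R_outer film = 1/(h_o·A) = 1/(26.5×3.7) = 0.0102 K/W
R_total = 0.6364 K/W
Q = ΔT / R_total = 154 / 0.6364

Q ≈ 242 W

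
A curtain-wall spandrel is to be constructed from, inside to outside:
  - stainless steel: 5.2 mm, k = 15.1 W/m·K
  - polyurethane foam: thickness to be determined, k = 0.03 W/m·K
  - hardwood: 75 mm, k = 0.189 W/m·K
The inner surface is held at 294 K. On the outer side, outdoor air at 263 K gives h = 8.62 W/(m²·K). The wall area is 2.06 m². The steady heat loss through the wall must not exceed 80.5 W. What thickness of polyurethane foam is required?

L ≈ 8.4 mm

Treating each layer as a thermal resistance in series:
R_stainless steel = L/(kA) = 0.0052/(15.1×2.06) = 1.672×10^-4 K/W
R_hardwood = L/(kA) = 0.075/(0.189×2.06) = 0.1926 K/W
R_outer film = 1/(h_o·A) = 1/(8.62×2.06) = 0.05632 K/W
Sum of the known resistances R_other = 0.2491 K/W
Required total resistance R_tot = ΔT/Q_allow = 31/80.5 = 0.3851 K/W
R_polyurethane foam = R_tot − R_other = 0.136 K/W
L = R·k·A = 0.136×0.03×2.06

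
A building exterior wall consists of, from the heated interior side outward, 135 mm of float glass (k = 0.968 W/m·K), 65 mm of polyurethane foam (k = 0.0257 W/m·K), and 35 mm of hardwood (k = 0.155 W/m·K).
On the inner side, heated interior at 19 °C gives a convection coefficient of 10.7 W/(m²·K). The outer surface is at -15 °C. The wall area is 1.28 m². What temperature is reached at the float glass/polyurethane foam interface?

Thermal resistances in series:
R_inner film = 1/(h_i·A) = 1/(10.7×1.28) = 0.07301 K/W
R_float glass = L/(kA) = 0.135/(0.968×1.28) = 0.109 K/W
R_polyurethane foam = L/(kA) = 0.065/(0.0257×1.28) = 1.976 K/W
R_hardwood = L/(kA) = 0.035/(0.155×1.28) = 0.1764 K/W
R_total = 2.334 K/W;  Q = ΔT/R_total = 34/2.334 = 14.57 W
T_interface = T_inner − Q·ΣR(inner→interface) = 19 − 14.6×0.182

T ≈ 16.3 °C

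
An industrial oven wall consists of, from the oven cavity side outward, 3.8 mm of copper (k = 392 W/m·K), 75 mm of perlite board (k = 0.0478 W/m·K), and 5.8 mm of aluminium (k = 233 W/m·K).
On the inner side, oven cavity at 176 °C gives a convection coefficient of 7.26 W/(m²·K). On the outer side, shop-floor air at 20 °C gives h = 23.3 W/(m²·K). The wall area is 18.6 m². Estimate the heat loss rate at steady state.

Q ≈ 1660 W

Model the wall as resistances in series:
R_inner film = 1/(h_i·A) = 1/(7.26×18.6) = 0.007405 K/W
R_copper = L/(kA) = 0.0038/(392×18.6) = 5.212×10^-7 K/W
R_perlite board = L/(kA) = 0.075/(0.0478×18.6) = 0.08436 K/W
R_aluminium = L/(kA) = 0.0058/(233×18.6) = 1.338×10^-6 K/W
R_outer film = 1/(h_o·A) = 1/(23.3×18.6) = 0.002307 K/W
R_total = 0.09407 K/W
Q = ΔT / R_total = 156 / 0.09407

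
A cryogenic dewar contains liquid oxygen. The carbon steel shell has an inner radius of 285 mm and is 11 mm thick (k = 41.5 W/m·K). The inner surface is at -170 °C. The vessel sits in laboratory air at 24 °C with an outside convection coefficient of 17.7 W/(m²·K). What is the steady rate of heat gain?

Radial (spherical) resistances in series:
R_carbon steel shell = (1/0.285 − 1/0.296)/(4π×41.5) = 2.5×10^-4 K/W
R_outer film = 1/(h·4πr_o²) = 1/(17.7×4π×0.296²) = 0.05131 K/W
R_total = 0.05156 K/W
Q = ΔT/R_total = 194/0.05156

Q ≈ 3760 W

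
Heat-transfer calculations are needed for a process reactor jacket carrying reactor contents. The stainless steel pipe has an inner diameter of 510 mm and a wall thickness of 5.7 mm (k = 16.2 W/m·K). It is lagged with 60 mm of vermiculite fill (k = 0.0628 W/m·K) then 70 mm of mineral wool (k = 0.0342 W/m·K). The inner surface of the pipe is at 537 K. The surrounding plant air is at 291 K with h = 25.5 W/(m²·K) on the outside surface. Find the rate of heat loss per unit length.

q′ ≈ 169 W/m

Cylindrical conduction, so R = ln(r₂/r₁)/(2πkL) per layer, in series:
R_stainless steel pipe wall = ln(260.7/255)/(2π×16.2×1) = 2.172×10^-4 K/W
R_vermiculite fill = ln(320.7/260.7)/(2π×0.0628×1) = 0.5249 K/W
R_mineral wool = ln(390.7/320.7)/(2π×0.0342×1) = 0.9188 K/W
R_outer film = 1/(h_o·2πr_oL) = 1/(25.5×2π×0.3907×1) = 0.01597 K/W
R_total = 1.46 K/W
Q = ΔT/R_total = 246/1.46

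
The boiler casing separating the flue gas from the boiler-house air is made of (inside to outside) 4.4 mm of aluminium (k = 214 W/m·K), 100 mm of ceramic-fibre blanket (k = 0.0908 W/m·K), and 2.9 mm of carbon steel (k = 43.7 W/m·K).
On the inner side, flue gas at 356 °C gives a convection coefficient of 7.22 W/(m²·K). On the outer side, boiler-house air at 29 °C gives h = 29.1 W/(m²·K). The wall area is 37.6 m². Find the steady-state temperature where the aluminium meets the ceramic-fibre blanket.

T ≈ 320 °C

Treating each layer as a thermal resistance in series:
R_inner film = 1/(h_i·A) = 1/(7.22×37.6) = 0.003684 K/W
R_aluminium = L/(kA) = 0.0044/(214×37.6) = 5.468×10^-7 K/W
R_ceramic-fibre blanket = L/(kA) = 0.1/(0.0908×37.6) = 0.02929 K/W
R_carbon steel = L/(kA) = 0.0029/(43.7×37.6) = 1.765×10^-6 K/W
R_outer film = 1/(h_o·A) = 1/(29.1×37.6) = 9.139×10^-4 K/W
R_total = 0.03389 K/W;  Q = ΔT/R_total = 327/0.03389 = 9649 W
T_interface = T_inner − Q·ΣR(inner→interface) = 356 − 9650×0.003684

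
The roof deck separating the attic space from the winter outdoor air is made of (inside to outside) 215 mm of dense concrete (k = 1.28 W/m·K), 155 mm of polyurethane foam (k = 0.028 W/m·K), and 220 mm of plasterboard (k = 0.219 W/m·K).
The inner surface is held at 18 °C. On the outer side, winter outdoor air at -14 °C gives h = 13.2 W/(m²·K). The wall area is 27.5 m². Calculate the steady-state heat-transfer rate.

Model the wall as resistances in series:
R_dense concrete = L/(kA) = 0.215/(1.28×27.5) = 0.006108 K/W
R_polyurethane foam = L/(kA) = 0.155/(0.028×27.5) = 0.2013 K/W
R_plasterboard = L/(kA) = 0.22/(0.219×27.5) = 0.03653 K/W
R_outer film = 1/(h_o·A) = 1/(13.2×27.5) = 0.002755 K/W
R_total = 0.2467 K/W
Q = ΔT / R_total = 32 / 0.2467

Q ≈ 130 W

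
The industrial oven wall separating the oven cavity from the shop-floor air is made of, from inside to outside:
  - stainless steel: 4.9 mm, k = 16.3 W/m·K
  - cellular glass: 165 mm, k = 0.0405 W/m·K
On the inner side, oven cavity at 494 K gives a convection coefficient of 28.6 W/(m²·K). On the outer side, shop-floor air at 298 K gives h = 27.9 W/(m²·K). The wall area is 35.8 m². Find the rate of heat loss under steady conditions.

Thermal resistances in series:
R_inner film = 1/(h_i·A) = 1/(28.6×35.8) = 9.767×10^-4 K/W
R_stainless steel = L/(kA) = 0.0049/(16.3×35.8) = 8.397×10^-6 K/W
R_cellular glass = L/(kA) = 0.165/(0.0405×35.8) = 0.1138 K/W
R_outer film = 1/(h_o·A) = 1/(27.9×35.8) = 0.001001 K/W
R_total = 0.1158 K/W
Q = ΔT / R_total = 196 / 0.1158

Q ≈ 1690 W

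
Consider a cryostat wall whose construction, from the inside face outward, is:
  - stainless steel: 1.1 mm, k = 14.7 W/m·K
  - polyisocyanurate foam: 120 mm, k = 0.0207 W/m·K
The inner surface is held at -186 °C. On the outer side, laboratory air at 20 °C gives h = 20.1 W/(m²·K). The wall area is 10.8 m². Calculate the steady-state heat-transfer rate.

Q ≈ 381 W

Model the wall as resistances in series:
R_stainless steel = L/(kA) = 0.0011/(14.7×10.8) = 6.929×10^-6 K/W
R_polyisocyanurate foam = L/(kA) = 0.12/(0.0207×10.8) = 0.5368 K/W
R_outer film = 1/(h_o·A) = 1/(20.1×10.8) = 0.004607 K/W
R_total = 0.5414 K/W
Q = ΔT / R_total = 206 / 0.5414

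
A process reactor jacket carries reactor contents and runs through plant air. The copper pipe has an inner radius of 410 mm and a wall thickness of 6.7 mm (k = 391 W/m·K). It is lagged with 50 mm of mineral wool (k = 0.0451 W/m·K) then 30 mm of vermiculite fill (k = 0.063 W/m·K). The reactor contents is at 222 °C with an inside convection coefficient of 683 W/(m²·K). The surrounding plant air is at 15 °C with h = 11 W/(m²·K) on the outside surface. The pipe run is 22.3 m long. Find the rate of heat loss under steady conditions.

Radial resistances (cylindrical: R_cond = ln(r_o/r_i)/(2πkL), R_conv = 1/(h·2πrL)):
R_inner film = 1/(h_i·2πr₁L) = 1/(683×2π×0.41×22.3) = 2.549×10^-5 K/W
R_copper pipe wall = ln(416.7/410)/(2π×391×22.3) = 2.959×10^-7 K/W
R_mineral wool = ln(466.7/416.7)/(2π×0.0451×22.3) = 0.01793 K/W
R_vermiculite fill = ln(496.7/466.7)/(2π×0.063×22.3) = 0.007058 K/W
R_outer film = 1/(h_o·2πr_oL) = 1/(11×2π×0.4967×22.3) = 0.001306 K/W
R_total = 0.02632 K/W
Q = ΔT/R_total = 207/0.02632

Q ≈ 7860 W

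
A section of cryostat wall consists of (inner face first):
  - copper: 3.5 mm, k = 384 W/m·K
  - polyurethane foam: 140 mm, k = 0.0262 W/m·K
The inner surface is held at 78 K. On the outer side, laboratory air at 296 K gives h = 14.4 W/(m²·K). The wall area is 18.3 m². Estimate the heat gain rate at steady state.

Treating each layer as a thermal resistance in series:
R_copper = L/(kA) = 0.0035/(384×18.3) = 4.981×10^-7 K/W
R_polyurethane foam = L/(kA) = 0.14/(0.0262×18.3) = 0.292 K/W
R_outer film = 1/(h_o·A) = 1/(14.4×18.3) = 0.003795 K/W
R_total = 0.2958 K/W
Q = ΔT / R_total = 218 / 0.2958

Q ≈ 737 W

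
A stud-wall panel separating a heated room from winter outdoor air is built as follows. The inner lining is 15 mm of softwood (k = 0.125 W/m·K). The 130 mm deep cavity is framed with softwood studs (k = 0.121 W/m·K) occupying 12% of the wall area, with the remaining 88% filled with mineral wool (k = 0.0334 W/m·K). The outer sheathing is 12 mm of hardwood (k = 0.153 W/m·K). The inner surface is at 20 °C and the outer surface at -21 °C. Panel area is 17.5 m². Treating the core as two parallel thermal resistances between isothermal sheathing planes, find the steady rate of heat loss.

Q ≈ 227 W

Sheathing layers in series; stud and cavity paths in parallel between them.
R_inner = 0.015/(0.125×17.5) = 0.006857 K/W
R_stud  = 0.13/(0.121×0.12×17.5) = 0.5116 K/W
R_cav   = 0.13/(0.0334×0.88×17.5) = 0.2527 K/W
1/R_core = 1/R_stud + 1/R_cav → R_core = 0.1692 K/W
R_outer = 0.012/(0.153×17.5) = 0.004482 K/W
R_total = 0.1805 K/W
Q = ΔT/R_total = 41/0.1805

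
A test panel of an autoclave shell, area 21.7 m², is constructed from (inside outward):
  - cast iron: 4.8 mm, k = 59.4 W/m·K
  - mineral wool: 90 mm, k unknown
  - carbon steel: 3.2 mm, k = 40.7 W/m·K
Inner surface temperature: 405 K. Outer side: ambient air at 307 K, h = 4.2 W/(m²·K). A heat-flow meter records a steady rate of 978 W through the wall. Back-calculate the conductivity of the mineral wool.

Thermal resistances in series:
R_cast iron = L/(kA) = 0.0048/(59.4×21.7) = 3.724×10^-6 K/W
R_carbon steel = L/(kA) = 0.0032/(40.7×21.7) = 3.623×10^-6 K/W
R_outer film = 1/(h_o·A) = 1/(4.2×21.7) = 0.01097 K/W
Sum of known resistances R_other = 0.01098 K/W
Total R = ΔT/Q = 98/978 = 0.1002 K/W
R_mineral wool = R_total − R_other = 0.08923 K/W
k = L/(R·A) = 0.09/(0.08923×21.7)

k ≈ 0.0465 W/(m·K)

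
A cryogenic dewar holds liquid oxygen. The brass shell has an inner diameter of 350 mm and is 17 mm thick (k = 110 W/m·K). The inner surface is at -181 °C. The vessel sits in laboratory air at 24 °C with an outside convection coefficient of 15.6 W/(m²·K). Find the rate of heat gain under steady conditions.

Q ≈ 1480 W

For a spherical shell R = (1/r₁ − 1/r₂)/(4πk); film R = 1/(h·4πr²). In series:
R_brass shell = (1/0.175 − 1/0.192)/(4π×110) = 3.66×10^-4 K/W
R_outer film = 1/(h·4πr_o²) = 1/(15.6×4π×0.192²) = 0.1384 K/W
R_total = 0.1387 K/W
Q = ΔT/R_total = 205/0.1387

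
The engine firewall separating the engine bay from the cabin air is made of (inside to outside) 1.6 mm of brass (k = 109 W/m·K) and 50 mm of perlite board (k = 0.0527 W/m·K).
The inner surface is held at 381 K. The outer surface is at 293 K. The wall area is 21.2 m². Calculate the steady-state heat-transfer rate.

Q ≈ 1970 W

Treating each layer as a thermal resistance in series:
R_brass = L/(kA) = 0.0016/(109×21.2) = 6.924×10^-7 K/W
R_perlite board = L/(kA) = 0.05/(0.0527×21.2) = 0.04475 K/W
R_total = 0.04475 K/W
Q = ΔT / R_total = 88 / 0.04475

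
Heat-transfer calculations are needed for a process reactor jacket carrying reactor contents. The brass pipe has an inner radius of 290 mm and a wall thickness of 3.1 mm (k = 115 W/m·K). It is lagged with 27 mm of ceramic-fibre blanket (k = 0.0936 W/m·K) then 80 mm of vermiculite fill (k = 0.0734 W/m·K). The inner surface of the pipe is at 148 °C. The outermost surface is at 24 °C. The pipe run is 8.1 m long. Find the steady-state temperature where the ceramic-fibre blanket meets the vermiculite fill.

T ≈ 119 °C

For a radial system each layer contributes R = ln(r_out/r_in)/(2πkL); films add R = 1/(hA).
R_brass pipe wall = ln(293.1/290)/(2π×115×8.1) = 1.817×10^-6 K/W
R_ceramic-fibre blanket = ln(320.1/293.1)/(2π×0.0936×8.1) = 0.0185 K/W
R_vermiculite fill = ln(400.1/320.1)/(2π×0.0734×8.1) = 0.05972 K/W
R_total = 0.07822 K/W
Q = ΔT/R_total = 124/0.07822
Q = 1590 W
T_interface = T_inner − Q·ΣR(inner→interface) = 148 − 1590×0.0185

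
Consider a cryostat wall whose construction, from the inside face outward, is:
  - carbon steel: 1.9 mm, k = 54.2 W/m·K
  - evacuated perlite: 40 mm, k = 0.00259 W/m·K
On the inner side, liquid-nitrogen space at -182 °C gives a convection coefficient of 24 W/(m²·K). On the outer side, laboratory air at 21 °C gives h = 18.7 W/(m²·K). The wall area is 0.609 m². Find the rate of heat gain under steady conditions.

Series thermal resistances:
R_inner film = 1/(h_i·A) = 1/(24×0.609) = 0.06842 K/W
R_carbon steel = L/(kA) = 0.0019/(54.2×0.609) = 5.756×10^-5 K/W
R_evacuated perlite = L/(kA) = 0.04/(0.00259×0.609) = 25.36 K/W
R_outer film = 1/(h_o·A) = 1/(18.7×0.609) = 0.08781 K/W
R_total = 25.52 K/W
Q = ΔT / R_total = 203 / 25.52

Q ≈ 7.96 W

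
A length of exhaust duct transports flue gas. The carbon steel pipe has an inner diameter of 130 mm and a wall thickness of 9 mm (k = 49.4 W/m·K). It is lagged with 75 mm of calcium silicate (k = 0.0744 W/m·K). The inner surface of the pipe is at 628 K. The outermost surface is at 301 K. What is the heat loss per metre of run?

q′ ≈ 218 W/m

Cylindrical conduction, so R = ln(r₂/r₁)/(2πkL) per layer, in series:
R_carbon steel pipe wall = ln(74/65)/(2π×49.4×1) = 4.178×10^-4 K/W
R_calcium silicate = ln(149/74)/(2π×0.0744×1) = 1.497 K/W
R_total = 1.498 K/W
Q = ΔT/R_total = 327/1.498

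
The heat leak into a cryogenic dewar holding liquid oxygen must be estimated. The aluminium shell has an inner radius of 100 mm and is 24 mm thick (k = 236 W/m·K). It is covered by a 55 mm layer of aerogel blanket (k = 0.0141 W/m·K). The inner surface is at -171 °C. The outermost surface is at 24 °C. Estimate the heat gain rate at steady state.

Q ≈ 13.9 W

Spherical conduction: R = (1/r_in − 1/r_out)/(4πk) per layer; series-sum.
R_aluminium shell = (1/0.1 − 1/0.124)/(4π×236) = 6.526×10^-4 K/W
R_aerogel blanket = (1/0.124 − 1/0.179)/(4π×0.0141) = 13.98 K/W
R_total = 13.99 K/W
Q = ΔT/R_total = 195/13.99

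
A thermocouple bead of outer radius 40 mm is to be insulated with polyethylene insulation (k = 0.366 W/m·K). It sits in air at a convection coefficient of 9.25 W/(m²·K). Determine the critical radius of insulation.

For a sphere r_cr = 2k/h = 2×0.366/9.25
r_cr = 79.1 mm; since the bare radius (40 mm) is below r_cr, adding a thin layer of insulation will *increase* heat loss.

r_cr ≈ 79.1 mm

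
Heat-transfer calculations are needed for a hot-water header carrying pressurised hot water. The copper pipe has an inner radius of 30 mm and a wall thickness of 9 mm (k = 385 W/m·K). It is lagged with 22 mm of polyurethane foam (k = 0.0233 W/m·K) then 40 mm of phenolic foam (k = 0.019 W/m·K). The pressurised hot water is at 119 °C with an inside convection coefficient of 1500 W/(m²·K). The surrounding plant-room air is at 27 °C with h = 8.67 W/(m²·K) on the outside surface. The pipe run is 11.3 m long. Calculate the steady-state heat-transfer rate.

For a radial system each layer contributes R = ln(r_out/r_in)/(2πkL); films add R = 1/(hA).
R_inner film = 1/(h_i·2πr₁L) = 1/(1500×2π×0.03×11.3) = 3.13×10^-4 K/W
R_copper pipe wall = ln(39/30)/(2π×385×11.3) = 9.598×10^-6 K/W
R_polyurethane foam = ln(61/39)/(2π×0.0233×11.3) = 0.2704 K/W
R_phenolic foam = ln(101/61)/(2π×0.019×11.3) = 0.3738 K/W
R_outer film = 1/(h_o·2πr_oL) = 1/(8.67×2π×0.101×11.3) = 0.01608 K/W
R_total = 0.6606 K/W
Q = ΔT/R_total = 92/0.6606

Q ≈ 139 W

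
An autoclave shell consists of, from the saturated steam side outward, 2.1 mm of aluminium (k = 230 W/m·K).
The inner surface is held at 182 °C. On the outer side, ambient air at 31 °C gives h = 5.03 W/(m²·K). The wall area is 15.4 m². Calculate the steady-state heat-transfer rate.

Q ≈ 11700 W

Series thermal resistances:
R_aluminium = L/(kA) = 0.0021/(230×15.4) = 5.929×10^-7 K/W
R_outer film = 1/(h_o·A) = 1/(5.03×15.4) = 0.01291 K/W
R_total = 0.01291 K/W
Q = ΔT / R_total = 151 / 0.01291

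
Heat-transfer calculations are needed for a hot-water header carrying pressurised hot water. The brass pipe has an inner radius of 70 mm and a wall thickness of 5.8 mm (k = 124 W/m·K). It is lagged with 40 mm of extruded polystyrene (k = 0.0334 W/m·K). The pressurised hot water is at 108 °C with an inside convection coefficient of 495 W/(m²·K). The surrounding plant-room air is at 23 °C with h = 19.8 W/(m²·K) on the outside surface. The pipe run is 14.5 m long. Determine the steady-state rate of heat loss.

Per-layer cylindrical resistances, series-summed:
R_inner film = 1/(h_i·2πr₁L) = 1/(495×2π×0.07×14.5) = 3.168×10^-4 K/W
R_brass pipe wall = ln(75.8/70)/(2π×124×14.5) = 7.046×10^-6 K/W
R_extruded polystyrene = ln(115.8/75.8)/(2π×0.0334×14.5) = 0.1393 K/W
R_outer film = 1/(h_o·2πr_oL) = 1/(19.8×2π×0.1158×14.5) = 0.004787 K/W
R_total = 0.1444 K/W
Q = ΔT/R_total = 85/0.1444

Q ≈ 589 W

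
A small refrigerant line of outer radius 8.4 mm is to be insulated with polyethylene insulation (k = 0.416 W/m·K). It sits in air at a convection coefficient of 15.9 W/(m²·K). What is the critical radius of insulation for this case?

For a cylinder r_cr = k/h = 0.416/15.9
r_cr = 26.2 mm; since the bare radius (8.4 mm) is below r_cr, adding a thin layer of insulation will *increase* heat loss.

r_cr ≈ 26.2 mm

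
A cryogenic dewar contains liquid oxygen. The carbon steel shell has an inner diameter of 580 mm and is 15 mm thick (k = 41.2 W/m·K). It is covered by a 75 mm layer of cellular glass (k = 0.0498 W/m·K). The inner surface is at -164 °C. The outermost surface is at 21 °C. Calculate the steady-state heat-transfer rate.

Q ≈ 179 W

Spherical conduction: R = (1/r_in − 1/r_out)/(4πk) per layer; series-sum.
R_carbon steel shell = (1/0.29 − 1/0.305)/(4π×41.2) = 3.276×10^-4 K/W
R_cellular glass = (1/0.305 − 1/0.38)/(4π×0.0498) = 1.034 K/W
R_total = 1.034 K/W
Q = ΔT/R_total = 185/1.034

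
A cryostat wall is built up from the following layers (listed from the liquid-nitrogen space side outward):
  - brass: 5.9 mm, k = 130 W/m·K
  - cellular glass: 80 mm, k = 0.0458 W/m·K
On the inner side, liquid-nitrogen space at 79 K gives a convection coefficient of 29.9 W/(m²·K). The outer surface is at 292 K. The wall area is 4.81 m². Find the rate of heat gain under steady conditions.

Q ≈ 576 W

Using the resistance-network approach (series):
R_inner film = 1/(h_i·A) = 1/(29.9×4.81) = 0.006953 K/W
R_brass = L/(kA) = 0.0059/(130×4.81) = 9.435×10^-6 K/W
R_cellular glass = L/(kA) = 0.08/(0.0458×4.81) = 0.3631 K/W
R_total = 0.3701 K/W
Q = ΔT / R_total = 213 / 0.3701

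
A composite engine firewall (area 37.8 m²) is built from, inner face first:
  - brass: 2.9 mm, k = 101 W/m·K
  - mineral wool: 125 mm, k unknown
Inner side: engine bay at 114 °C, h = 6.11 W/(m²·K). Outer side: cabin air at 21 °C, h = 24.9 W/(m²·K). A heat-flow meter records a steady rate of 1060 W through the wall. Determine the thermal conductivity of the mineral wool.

k ≈ 0.0402 W/(m·K)

Treating each layer as a thermal resistance in series:
R_inner film = 1/(h_i·A) = 1/(6.11×37.8) = 0.00433 K/W
R_brass = L/(kA) = 0.0029/(101×37.8) = 7.596×10^-7 K/W
R_outer film = 1/(h_o·A) = 1/(24.9×37.8) = 0.001062 K/W
Sum of known resistances R_other = 0.005393 K/W
Total R = ΔT/Q = 93/1060 = 0.08774 K/W
R_mineral wool = R_total − R_other = 0.08234 K/W
k = L/(R·A) = 0.125/(0.08234×37.8)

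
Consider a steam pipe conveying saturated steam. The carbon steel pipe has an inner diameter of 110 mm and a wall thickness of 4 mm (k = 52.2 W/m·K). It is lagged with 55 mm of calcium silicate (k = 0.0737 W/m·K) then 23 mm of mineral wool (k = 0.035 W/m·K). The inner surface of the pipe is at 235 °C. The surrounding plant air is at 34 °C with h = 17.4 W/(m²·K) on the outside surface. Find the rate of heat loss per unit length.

q′ ≈ 86.4 W/m

Radial resistances (cylindrical: R_cond = ln(r_o/r_i)/(2πkL), R_conv = 1/(h·2πrL)):
R_carbon steel pipe wall = ln(59/55)/(2π×52.2×1) = 2.14×10^-4 K/W
R_calcium silicate = ln(114/59)/(2π×0.0737×1) = 1.422 K/W
R_mineral wool = ln(137/114)/(2π×0.035×1) = 0.8357 K/W
R_outer film = 1/(h_o·2πr_oL) = 1/(17.4×2π×0.137×1) = 0.06677 K/W
R_total = 2.325 K/W
Q = ΔT/R_total = 201/2.325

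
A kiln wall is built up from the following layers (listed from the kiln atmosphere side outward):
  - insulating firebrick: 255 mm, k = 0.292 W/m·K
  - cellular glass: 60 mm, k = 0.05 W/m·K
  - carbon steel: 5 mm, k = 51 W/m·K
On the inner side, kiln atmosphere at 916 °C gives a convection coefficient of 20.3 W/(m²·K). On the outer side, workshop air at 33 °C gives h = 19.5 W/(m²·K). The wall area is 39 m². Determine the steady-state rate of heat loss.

Q ≈ 15800 W

Model the wall as resistances in series:
R_inner film = 1/(h_i·A) = 1/(20.3×39) = 0.001263 K/W
R_insulating firebrick = L/(kA) = 0.255/(0.292×39) = 0.02239 K/W
R_cellular glass = L/(kA) = 0.06/(0.05×39) = 0.03077 K/W
R_carbon steel = L/(kA) = 0.005/(51×39) = 2.514×10^-6 K/W
R_outer film = 1/(h_o·A) = 1/(19.5×39) = 0.001315 K/W
R_total = 0.05574 K/W
Q = ΔT / R_total = 883 / 0.05574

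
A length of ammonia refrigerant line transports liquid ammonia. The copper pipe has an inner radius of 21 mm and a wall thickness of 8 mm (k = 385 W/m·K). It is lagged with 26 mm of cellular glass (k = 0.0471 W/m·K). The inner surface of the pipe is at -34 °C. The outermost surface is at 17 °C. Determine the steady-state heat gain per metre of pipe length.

For a radial system each layer contributes R = ln(r_out/r_in)/(2πkL); films add R = 1/(hA).
R_copper pipe wall = ln(29/21)/(2π×385×1) = 1.334×10^-4 K/W
R_cellular glass = ln(55/29)/(2π×0.0471×1) = 2.163 K/W
R_total = 2.163 K/W
Q = ΔT/R_total = 51/2.163

q′ ≈ 23.6 W/m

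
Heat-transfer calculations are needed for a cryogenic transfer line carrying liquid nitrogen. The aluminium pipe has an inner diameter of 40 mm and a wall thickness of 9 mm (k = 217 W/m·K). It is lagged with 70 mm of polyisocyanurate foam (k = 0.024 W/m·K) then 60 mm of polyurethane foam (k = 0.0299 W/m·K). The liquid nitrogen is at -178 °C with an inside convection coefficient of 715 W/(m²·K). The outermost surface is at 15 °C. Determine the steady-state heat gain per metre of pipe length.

q′ ≈ 18.1 W/m

Per-layer cylindrical resistances, series-summed:
R_inner film = 1/(h_i·2πr₁L) = 1/(715×2π×0.02×1) = 0.01113 K/W
R_aluminium pipe wall = ln(29/20)/(2π×217×1) = 2.725×10^-4 K/W
R_polyisocyanurate foam = ln(99/29)/(2π×0.024×1) = 8.142 K/W
R_polyurethane foam = ln(159/99)/(2π×0.0299×1) = 2.522 K/W
R_total = 10.68 K/W
Q = ΔT/R_total = 193/10.68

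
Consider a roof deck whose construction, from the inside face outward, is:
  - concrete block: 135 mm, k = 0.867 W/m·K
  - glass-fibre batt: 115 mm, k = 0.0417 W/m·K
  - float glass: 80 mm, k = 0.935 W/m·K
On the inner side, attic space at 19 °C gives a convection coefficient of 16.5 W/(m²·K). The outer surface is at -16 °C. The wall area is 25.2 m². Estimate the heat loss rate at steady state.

Q ≈ 288 W

Series thermal resistances:
R_inner film = 1/(h_i·A) = 1/(16.5×25.2) = 0.002405 K/W
R_concrete block = L/(kA) = 0.135/(0.867×25.2) = 0.006179 K/W
R_glass-fibre batt = L/(kA) = 0.115/(0.0417×25.2) = 0.1094 K/W
R_float glass = L/(kA) = 0.08/(0.935×25.2) = 0.003395 K/W
R_total = 0.1214 K/W
Q = ΔT / R_total = 35 / 0.1214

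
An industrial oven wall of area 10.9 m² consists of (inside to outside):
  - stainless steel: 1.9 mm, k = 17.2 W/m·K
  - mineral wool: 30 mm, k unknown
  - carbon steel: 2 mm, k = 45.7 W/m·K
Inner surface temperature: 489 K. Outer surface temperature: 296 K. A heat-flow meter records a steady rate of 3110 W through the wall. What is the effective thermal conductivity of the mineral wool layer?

Using the resistance-network approach (series):
R_stainless steel = L/(kA) = 0.0019/(17.2×10.9) = 1.013×10^-5 K/W
R_carbon steel = L/(kA) = 0.002/(45.7×10.9) = 4.015×10^-6 K/W
Sum of known resistances R_other = 1.415×10^-5 K/W
Total R = ΔT/Q = 193/3110 = 0.06206 K/W
R_mineral wool = R_total − R_other = 0.06204 K/W
k = L/(R·A) = 0.03/(0.06204×10.9)

k ≈ 0.0444 W/(m·K)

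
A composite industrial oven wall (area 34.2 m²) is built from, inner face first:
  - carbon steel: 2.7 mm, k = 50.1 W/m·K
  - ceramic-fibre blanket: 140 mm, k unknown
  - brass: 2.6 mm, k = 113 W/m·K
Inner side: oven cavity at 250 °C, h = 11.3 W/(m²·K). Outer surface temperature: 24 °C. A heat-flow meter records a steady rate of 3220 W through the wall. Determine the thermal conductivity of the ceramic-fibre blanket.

k ≈ 0.0606 W/(m·K)

Series thermal resistances:
R_inner film = 1/(h_i·A) = 1/(11.3×34.2) = 0.002588 K/W
R_carbon steel = L/(kA) = 0.0027/(50.1×34.2) = 1.576×10^-6 K/W
R_brass = L/(kA) = 0.0026/(113×34.2) = 6.728×10^-7 K/W
Sum of known resistances R_other = 0.00259 K/W
Total R = ΔT/Q = 226/3220 = 0.07019 K/W
R_ceramic-fibre blanket = R_total − R_other = 0.0676 K/W
k = L/(R·A) = 0.14/(0.0676×34.2)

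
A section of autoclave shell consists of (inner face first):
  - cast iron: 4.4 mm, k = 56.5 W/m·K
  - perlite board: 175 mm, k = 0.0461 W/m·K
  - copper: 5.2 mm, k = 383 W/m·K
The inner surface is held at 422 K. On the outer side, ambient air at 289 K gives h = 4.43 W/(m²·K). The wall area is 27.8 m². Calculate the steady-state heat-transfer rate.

Q ≈ 919 W

Using the resistance-network approach (series):
R_cast iron = L/(kA) = 0.0044/(56.5×27.8) = 2.801×10^-6 K/W
R_perlite board = L/(kA) = 0.175/(0.0461×27.8) = 0.1366 K/W
R_copper = L/(kA) = 0.0052/(383×27.8) = 4.884×10^-7 K/W
R_outer film = 1/(h_o·A) = 1/(4.43×27.8) = 0.00812 K/W
R_total = 0.1447 K/W
Q = ΔT / R_total = 133 / 0.1447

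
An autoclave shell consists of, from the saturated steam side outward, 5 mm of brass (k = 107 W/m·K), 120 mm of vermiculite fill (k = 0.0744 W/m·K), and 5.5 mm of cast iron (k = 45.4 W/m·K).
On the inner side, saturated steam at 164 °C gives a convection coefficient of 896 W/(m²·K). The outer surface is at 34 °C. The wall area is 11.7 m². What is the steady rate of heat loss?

Q ≈ 942 W

Series thermal resistances:
R_inner film = 1/(h_i·A) = 1/(896×11.7) = 9.539×10^-5 K/W
R_brass = L/(kA) = 0.005/(107×11.7) = 3.994×10^-6 K/W
R_vermiculite fill = L/(kA) = 0.12/(0.0744×11.7) = 0.1379 K/W
R_cast iron = L/(kA) = 0.0055/(45.4×11.7) = 1.035×10^-5 K/W
R_total = 0.138 K/W
Q = ΔT / R_total = 130 / 0.138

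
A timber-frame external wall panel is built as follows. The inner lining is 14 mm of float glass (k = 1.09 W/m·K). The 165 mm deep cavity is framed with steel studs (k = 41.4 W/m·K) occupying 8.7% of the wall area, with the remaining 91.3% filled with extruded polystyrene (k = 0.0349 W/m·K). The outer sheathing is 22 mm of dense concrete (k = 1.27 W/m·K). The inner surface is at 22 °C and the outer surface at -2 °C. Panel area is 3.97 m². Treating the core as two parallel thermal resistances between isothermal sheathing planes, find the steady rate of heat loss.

Q ≈ 1260 W

Sheathing layers in series; stud and cavity paths in parallel between them.
R_inner = 0.014/(1.09×3.97) = 0.003235 K/W
R_stud  = 0.165/(41.4×0.087×3.97) = 0.01154 K/W
R_cav   = 0.165/(0.0349×0.913×3.97) = 1.304 K/W
1/R_core = 1/R_stud + 1/R_cav → R_core = 0.01144 K/W
R_outer = 0.022/(1.27×3.97) = 0.004363 K/W
R_total = 0.01904 K/W
Q = ΔT/R_total = 24/0.01904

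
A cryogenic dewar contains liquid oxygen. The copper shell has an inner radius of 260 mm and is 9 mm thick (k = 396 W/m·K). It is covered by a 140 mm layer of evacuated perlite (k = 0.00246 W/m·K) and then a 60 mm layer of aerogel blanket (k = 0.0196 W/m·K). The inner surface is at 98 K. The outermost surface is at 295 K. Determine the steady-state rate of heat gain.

Spherical conduction: R = (1/r_in − 1/r_out)/(4πk) per layer; series-sum.
R_copper shell = (1/0.26 − 1/0.269)/(4π×396) = 2.586×10^-5 K/W
R_evacuated perlite = (1/0.269 − 1/0.409)/(4π×0.00246) = 41.16 K/W
R_aerogel blanket = (1/0.409 − 1/0.469)/(4π×0.0196) = 1.27 K/W
R_total = 42.43 K/W
Q = ΔT/R_total = 197/42.43

Q ≈ 4.64 W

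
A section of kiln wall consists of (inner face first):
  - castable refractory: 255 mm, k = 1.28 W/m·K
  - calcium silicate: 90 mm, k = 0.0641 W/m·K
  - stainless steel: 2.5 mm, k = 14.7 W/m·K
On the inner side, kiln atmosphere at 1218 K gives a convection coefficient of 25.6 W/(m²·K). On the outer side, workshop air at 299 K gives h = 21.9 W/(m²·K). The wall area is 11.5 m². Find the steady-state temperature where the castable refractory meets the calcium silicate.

Treating each layer as a thermal resistance in series:
R_inner film = 1/(h_i·A) = 1/(25.6×11.5) = 0.003397 K/W
R_castable refractory = L/(kA) = 0.255/(1.28×11.5) = 0.01732 K/W
R_calcium silicate = L/(kA) = 0.09/(0.0641×11.5) = 0.1221 K/W
R_stainless steel = L/(kA) = 0.0025/(14.7×11.5) = 1.479×10^-5 K/W
R_outer film = 1/(h_o·A) = 1/(21.9×11.5) = 0.003971 K/W
R_total = 0.1468 K/W;  Q = ΔT/R_total = 919/0.1468 = 6260 W
T_interface = T_inner − Q·ΣR(inner→interface) = 1218 − 6260×0.02072

T ≈ 1090 K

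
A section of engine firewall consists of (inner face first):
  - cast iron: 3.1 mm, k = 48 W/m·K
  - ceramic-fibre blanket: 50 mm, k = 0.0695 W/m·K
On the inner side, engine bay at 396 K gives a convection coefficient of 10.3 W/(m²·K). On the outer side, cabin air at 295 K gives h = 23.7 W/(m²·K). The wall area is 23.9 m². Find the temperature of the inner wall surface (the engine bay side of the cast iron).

Model the wall as resistances in series:
R_inner film = 1/(h_i·A) = 1/(10.3×23.9) = 0.004062 K/W
R_cast iron = L/(kA) = 0.0031/(48×23.9) = 2.702×10^-6 K/W
R_ceramic-fibre blanket = L/(kA) = 0.05/(0.0695×23.9) = 0.0301 K/W
R_outer film = 1/(h_o·A) = 1/(23.7×23.9) = 0.001765 K/W
R_total = 0.03593 K/W;  Q = ΔT/R_total = 101/0.03593 = 2811 W
T_interface = T_inner − Q·ΣR(inner→interface) = 396 − 2810×0.004062

T ≈ 385 K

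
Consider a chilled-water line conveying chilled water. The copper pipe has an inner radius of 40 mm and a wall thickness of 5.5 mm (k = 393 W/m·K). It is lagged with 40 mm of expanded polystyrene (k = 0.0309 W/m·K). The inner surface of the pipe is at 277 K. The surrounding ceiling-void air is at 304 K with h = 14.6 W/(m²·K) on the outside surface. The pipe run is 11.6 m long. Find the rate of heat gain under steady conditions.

Q ≈ 92.8 W

For a radial system each layer contributes R = ln(r_out/r_in)/(2πkL); films add R = 1/(hA).
R_copper pipe wall = ln(45.5/40)/(2π×393×11.6) = 4.498×10^-6 K/W
R_expanded polystyrene = ln(85.5/45.5)/(2π×0.0309×11.6) = 0.2801 K/W
R_outer film = 1/(h_o·2πr_oL) = 1/(14.6×2π×0.0855×11.6) = 0.01099 K/W
R_total = 0.2911 K/W
Q = ΔT/R_total = 27/0.2911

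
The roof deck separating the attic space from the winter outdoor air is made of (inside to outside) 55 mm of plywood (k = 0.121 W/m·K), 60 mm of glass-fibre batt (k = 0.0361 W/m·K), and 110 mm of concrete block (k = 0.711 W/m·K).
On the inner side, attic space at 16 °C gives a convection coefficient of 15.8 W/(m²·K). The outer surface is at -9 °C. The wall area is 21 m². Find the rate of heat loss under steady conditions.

Q ≈ 225 W

Thermal resistances in series:
R_inner film = 1/(h_i·A) = 1/(15.8×21) = 0.003014 K/W
R_plywood = L/(kA) = 0.055/(0.121×21) = 0.02165 K/W
R_glass-fibre batt = L/(kA) = 0.06/(0.0361×21) = 0.07915 K/W
R_concrete block = L/(kA) = 0.11/(0.711×21) = 0.007367 K/W
R_total = 0.1112 K/W
Q = ΔT / R_total = 25 / 0.1112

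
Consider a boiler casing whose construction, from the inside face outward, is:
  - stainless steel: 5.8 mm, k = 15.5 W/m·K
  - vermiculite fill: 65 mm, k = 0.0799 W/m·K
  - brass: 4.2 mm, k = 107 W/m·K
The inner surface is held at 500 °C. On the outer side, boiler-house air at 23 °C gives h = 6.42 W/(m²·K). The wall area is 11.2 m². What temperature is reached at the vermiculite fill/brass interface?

T ≈ 99.6 °C

Series thermal resistances:
R_stainless steel = L/(kA) = 0.0058/(15.5×11.2) = 3.341×10^-5 K/W
R_vermiculite fill = L/(kA) = 0.065/(0.0799×11.2) = 0.07264 K/W
R_brass = L/(kA) = 0.0042/(107×11.2) = 3.505×10^-6 K/W
R_outer film = 1/(h_o·A) = 1/(6.42×11.2) = 0.01391 K/W
R_total = 0.08658 K/W;  Q = ΔT/R_total = 477/0.08658 = 5509 W
T_interface = T_inner − Q·ΣR(inner→interface) = 500 − 5510×0.07267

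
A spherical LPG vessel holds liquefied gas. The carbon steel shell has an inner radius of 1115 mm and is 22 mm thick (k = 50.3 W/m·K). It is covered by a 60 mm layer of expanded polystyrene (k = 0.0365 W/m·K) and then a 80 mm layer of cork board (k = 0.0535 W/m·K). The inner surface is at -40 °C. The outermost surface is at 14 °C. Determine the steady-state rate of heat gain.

Q ≈ 310 W

Radial (spherical) resistances in series:
R_carbon steel shell = (1/1.115 − 1/1.137)/(4π×50.3) = 2.745×10^-5 K/W
R_expanded polystyrene = (1/1.137 − 1/1.197)/(4π×0.0365) = 0.09612 K/W
R_cork board = (1/1.197 − 1/1.277)/(4π×0.0535) = 0.07785 K/W
R_total = 0.174 K/W
Q = ΔT/R_total = 54/0.174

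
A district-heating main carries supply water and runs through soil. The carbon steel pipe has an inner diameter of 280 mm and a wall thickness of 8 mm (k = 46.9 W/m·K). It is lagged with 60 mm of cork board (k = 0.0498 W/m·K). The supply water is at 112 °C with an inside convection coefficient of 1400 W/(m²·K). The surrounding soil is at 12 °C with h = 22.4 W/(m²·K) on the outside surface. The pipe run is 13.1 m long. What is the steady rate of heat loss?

Treating each annulus and film as a series resistance:
R_inner film = 1/(h_i·2πr₁L) = 1/(1400×2π×0.14×13.1) = 6.199×10^-5 K/W
R_carbon steel pipe wall = ln(148/140)/(2π×46.9×13.1) = 1.44×10^-5 K/W
R_cork board = ln(208/148)/(2π×0.0498×13.1) = 0.08303 K/W
R_outer film = 1/(h_o·2πr_oL) = 1/(22.4×2π×0.208×13.1) = 0.002608 K/W
R_total = 0.08571 K/W
Q = ΔT/R_total = 100/0.08571

Q ≈ 1170 W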